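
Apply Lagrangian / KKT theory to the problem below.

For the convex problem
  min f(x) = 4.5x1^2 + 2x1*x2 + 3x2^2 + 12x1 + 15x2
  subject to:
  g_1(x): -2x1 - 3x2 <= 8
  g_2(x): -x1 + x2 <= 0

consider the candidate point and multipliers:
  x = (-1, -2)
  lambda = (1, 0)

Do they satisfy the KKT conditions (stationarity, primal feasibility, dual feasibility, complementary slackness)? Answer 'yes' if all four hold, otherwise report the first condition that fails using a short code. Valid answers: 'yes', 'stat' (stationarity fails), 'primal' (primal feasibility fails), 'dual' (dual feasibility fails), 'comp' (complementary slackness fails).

Gradient of f: grad f(x) = Q x + c = (-1, 1)
Constraint values g_i(x) = a_i^T x - b_i:
  g_1((-1, -2)) = 0
  g_2((-1, -2)) = -1
Stationarity residual: grad f(x) + sum_i lambda_i a_i = (-3, -2)
  -> stationarity FAILS
Primal feasibility (all g_i <= 0): OK
Dual feasibility (all lambda_i >= 0): OK
Complementary slackness (lambda_i * g_i(x) = 0 for all i): OK

Verdict: the first failing condition is stationarity -> stat.

stat


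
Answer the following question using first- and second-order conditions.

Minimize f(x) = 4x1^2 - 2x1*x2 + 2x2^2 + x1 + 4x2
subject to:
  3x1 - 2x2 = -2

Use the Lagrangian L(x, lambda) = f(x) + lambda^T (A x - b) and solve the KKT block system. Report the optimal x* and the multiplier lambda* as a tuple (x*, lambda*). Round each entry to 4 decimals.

Form the Lagrangian:
  L(x, lambda) = (1/2) x^T Q x + c^T x + lambda^T (A x - b)
Stationarity (grad_x L = 0): Q x + c + A^T lambda = 0.
Primal feasibility: A x = b.

This gives the KKT block system:
  [ Q   A^T ] [ x     ]   [-c ]
  [ A    0  ] [ lambda ] = [ b ]

Solving the linear system:
  x*      = (-1, -0.5)
  lambda* = (2)
  f(x*)   = 0.5

x* = (-1, -0.5), lambda* = (2)


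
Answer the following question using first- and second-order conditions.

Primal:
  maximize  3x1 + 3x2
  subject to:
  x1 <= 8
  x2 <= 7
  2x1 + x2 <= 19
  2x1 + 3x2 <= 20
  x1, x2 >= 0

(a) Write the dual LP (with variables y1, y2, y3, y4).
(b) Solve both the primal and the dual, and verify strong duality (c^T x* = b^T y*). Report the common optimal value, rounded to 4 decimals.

The standard primal-dual pair for 'max c^T x s.t. A x <= b, x >= 0' is:
  Dual:  min b^T y  s.t.  A^T y >= c,  y >= 0.

So the dual LP is:
  minimize  8y1 + 7y2 + 19y3 + 20y4
  subject to:
    y1 + 2y3 + 2y4 >= 3
    y2 + y3 + 3y4 >= 3
    y1, y2, y3, y4 >= 0

Solving the primal: x* = (8, 1.3333).
  primal value c^T x* = 28.
Solving the dual: y* = (1, 0, 0, 1).
  dual value b^T y* = 28.
Strong duality: c^T x* = b^T y*. Confirmed.

28


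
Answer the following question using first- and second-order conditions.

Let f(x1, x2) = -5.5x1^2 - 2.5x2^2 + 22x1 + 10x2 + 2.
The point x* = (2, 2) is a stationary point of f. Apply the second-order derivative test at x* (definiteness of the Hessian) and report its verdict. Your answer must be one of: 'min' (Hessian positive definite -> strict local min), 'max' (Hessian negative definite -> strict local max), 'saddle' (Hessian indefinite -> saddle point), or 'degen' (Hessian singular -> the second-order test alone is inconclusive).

Compute the Hessian H = grad^2 f:
  H = [[-11, 0], [0, -5]]
Verify stationarity: grad f(x*) = H x* + g = (0, 0).
Eigenvalues of H: -11, -5.
Both eigenvalues < 0, so H is negative definite -> x* is a strict local max.

max


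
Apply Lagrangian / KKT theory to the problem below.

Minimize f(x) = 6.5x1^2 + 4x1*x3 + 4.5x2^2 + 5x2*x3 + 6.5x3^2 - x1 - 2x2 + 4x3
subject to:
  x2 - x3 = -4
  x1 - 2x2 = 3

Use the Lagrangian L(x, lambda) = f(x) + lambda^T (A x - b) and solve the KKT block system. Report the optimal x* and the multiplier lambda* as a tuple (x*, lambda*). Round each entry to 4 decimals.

Form the Lagrangian:
  L(x, lambda) = (1/2) x^T Q x + c^T x + lambda^T (A x - b)
Stationarity (grad_x L = 0): Q x + c + A^T lambda = 0.
Primal feasibility: A x = b.

This gives the KKT block system:
  [ Q   A^T ] [ x     ]   [-c ]
  [ A    0  ] [ lambda ] = [ b ]

Solving the linear system:
  x*      = (-0.88, -1.94, 2.06)
  lambda* = (17.56, 4.2)
  f(x*)   = 35.32

x* = (-0.88, -1.94, 2.06), lambda* = (17.56, 4.2)


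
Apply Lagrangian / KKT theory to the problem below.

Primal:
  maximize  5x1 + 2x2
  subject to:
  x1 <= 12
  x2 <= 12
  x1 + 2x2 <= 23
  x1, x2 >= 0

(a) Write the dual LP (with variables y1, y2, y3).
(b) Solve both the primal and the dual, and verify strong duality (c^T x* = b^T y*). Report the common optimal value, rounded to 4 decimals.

The standard primal-dual pair for 'max c^T x s.t. A x <= b, x >= 0' is:
  Dual:  min b^T y  s.t.  A^T y >= c,  y >= 0.

So the dual LP is:
  minimize  12y1 + 12y2 + 23y3
  subject to:
    y1 + y3 >= 5
    y2 + 2y3 >= 2
    y1, y2, y3 >= 0

Solving the primal: x* = (12, 5.5).
  primal value c^T x* = 71.
Solving the dual: y* = (4, 0, 1).
  dual value b^T y* = 71.
Strong duality: c^T x* = b^T y*. Confirmed.

71


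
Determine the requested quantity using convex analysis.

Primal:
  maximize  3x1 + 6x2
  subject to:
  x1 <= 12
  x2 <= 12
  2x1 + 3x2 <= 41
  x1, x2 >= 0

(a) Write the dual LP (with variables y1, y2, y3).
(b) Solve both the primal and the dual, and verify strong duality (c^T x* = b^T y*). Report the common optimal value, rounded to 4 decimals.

The standard primal-dual pair for 'max c^T x s.t. A x <= b, x >= 0' is:
  Dual:  min b^T y  s.t.  A^T y >= c,  y >= 0.

So the dual LP is:
  minimize  12y1 + 12y2 + 41y3
  subject to:
    y1 + 2y3 >= 3
    y2 + 3y3 >= 6
    y1, y2, y3 >= 0

Solving the primal: x* = (2.5, 12).
  primal value c^T x* = 79.5.
Solving the dual: y* = (0, 1.5, 1.5).
  dual value b^T y* = 79.5.
Strong duality: c^T x* = b^T y*. Confirmed.

79.5


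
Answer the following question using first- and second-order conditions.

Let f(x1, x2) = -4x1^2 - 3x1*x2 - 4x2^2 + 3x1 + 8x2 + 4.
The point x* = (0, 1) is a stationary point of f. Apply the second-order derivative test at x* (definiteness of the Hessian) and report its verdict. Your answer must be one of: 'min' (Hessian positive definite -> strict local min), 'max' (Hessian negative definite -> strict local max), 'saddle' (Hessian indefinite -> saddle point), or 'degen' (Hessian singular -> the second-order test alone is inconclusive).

Compute the Hessian H = grad^2 f:
  H = [[-8, -3], [-3, -8]]
Verify stationarity: grad f(x*) = H x* + g = (0, 0).
Eigenvalues of H: -11, -5.
Both eigenvalues < 0, so H is negative definite -> x* is a strict local max.

max


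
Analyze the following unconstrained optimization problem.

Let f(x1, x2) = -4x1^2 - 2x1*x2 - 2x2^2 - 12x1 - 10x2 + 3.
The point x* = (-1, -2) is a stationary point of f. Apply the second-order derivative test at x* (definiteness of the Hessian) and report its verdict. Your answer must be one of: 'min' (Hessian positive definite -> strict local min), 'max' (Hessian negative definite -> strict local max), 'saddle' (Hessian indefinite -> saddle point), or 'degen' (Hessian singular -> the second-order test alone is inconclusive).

Compute the Hessian H = grad^2 f:
  H = [[-8, -2], [-2, -4]]
Verify stationarity: grad f(x*) = H x* + g = (0, 0).
Eigenvalues of H: -8.8284, -3.1716.
Both eigenvalues < 0, so H is negative definite -> x* is a strict local max.

max


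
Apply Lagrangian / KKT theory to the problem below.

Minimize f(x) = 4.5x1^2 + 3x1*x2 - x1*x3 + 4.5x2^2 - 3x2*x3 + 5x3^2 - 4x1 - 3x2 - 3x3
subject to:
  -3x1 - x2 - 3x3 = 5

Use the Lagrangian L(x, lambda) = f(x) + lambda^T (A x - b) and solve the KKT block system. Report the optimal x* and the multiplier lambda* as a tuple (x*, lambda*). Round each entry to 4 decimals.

Form the Lagrangian:
  L(x, lambda) = (1/2) x^T Q x + c^T x + lambda^T (A x - b)
Stationarity (grad_x L = 0): Q x + c + A^T lambda = 0.
Primal feasibility: A x = b.

This gives the KKT block system:
  [ Q   A^T ] [ x     ]   [-c ]
  [ A    0  ] [ lambda ] = [ b ]

Solving the linear system:
  x*      = (-0.7907, -0.0753, -0.8508)
  lambda* = (-3.4972)
  f(x*)   = 11.7137

x* = (-0.7907, -0.0753, -0.8508), lambda* = (-3.4972)


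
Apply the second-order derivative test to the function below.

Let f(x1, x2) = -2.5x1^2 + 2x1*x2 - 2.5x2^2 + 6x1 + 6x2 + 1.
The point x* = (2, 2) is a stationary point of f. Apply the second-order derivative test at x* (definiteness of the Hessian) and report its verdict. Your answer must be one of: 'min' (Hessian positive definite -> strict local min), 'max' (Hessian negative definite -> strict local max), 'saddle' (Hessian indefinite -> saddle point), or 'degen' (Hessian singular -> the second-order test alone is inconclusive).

Compute the Hessian H = grad^2 f:
  H = [[-5, 2], [2, -5]]
Verify stationarity: grad f(x*) = H x* + g = (0, 0).
Eigenvalues of H: -7, -3.
Both eigenvalues < 0, so H is negative definite -> x* is a strict local max.

max


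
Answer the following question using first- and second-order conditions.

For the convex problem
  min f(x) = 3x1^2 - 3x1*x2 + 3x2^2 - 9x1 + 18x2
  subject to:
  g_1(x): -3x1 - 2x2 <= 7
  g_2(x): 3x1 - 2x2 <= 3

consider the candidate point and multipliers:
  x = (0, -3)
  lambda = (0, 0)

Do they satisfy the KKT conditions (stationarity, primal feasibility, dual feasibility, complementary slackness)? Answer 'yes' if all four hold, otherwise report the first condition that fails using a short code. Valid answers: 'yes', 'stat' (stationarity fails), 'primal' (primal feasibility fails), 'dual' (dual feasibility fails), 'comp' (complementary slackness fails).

Gradient of f: grad f(x) = Q x + c = (0, 0)
Constraint values g_i(x) = a_i^T x - b_i:
  g_1((0, -3)) = -1
  g_2((0, -3)) = 3
Stationarity residual: grad f(x) + sum_i lambda_i a_i = (0, 0)
  -> stationarity OK
Primal feasibility (all g_i <= 0): FAILS
Dual feasibility (all lambda_i >= 0): OK
Complementary slackness (lambda_i * g_i(x) = 0 for all i): OK

Verdict: the first failing condition is primal_feasibility -> primal.

primal


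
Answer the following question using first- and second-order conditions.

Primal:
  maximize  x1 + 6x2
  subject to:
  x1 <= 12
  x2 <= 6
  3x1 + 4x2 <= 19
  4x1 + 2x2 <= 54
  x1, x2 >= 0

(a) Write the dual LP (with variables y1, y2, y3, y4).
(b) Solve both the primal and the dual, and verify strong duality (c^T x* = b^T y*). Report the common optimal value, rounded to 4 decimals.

The standard primal-dual pair for 'max c^T x s.t. A x <= b, x >= 0' is:
  Dual:  min b^T y  s.t.  A^T y >= c,  y >= 0.

So the dual LP is:
  minimize  12y1 + 6y2 + 19y3 + 54y4
  subject to:
    y1 + 3y3 + 4y4 >= 1
    y2 + 4y3 + 2y4 >= 6
    y1, y2, y3, y4 >= 0

Solving the primal: x* = (0, 4.75).
  primal value c^T x* = 28.5.
Solving the dual: y* = (0, 0, 1.5, 0).
  dual value b^T y* = 28.5.
Strong duality: c^T x* = b^T y*. Confirmed.

28.5


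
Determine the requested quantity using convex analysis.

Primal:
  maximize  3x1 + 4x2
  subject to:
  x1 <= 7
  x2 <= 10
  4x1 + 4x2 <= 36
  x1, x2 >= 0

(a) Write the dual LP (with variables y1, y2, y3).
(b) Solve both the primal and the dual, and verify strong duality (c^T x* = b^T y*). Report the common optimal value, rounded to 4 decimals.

The standard primal-dual pair for 'max c^T x s.t. A x <= b, x >= 0' is:
  Dual:  min b^T y  s.t.  A^T y >= c,  y >= 0.

So the dual LP is:
  minimize  7y1 + 10y2 + 36y3
  subject to:
    y1 + 4y3 >= 3
    y2 + 4y3 >= 4
    y1, y2, y3 >= 0

Solving the primal: x* = (0, 9).
  primal value c^T x* = 36.
Solving the dual: y* = (0, 0, 1).
  dual value b^T y* = 36.
Strong duality: c^T x* = b^T y*. Confirmed.

36


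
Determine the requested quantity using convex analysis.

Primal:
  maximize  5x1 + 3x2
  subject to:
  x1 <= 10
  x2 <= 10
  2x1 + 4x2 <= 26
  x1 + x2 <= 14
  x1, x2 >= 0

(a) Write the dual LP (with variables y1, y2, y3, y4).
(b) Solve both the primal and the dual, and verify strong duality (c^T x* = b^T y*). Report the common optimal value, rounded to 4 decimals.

The standard primal-dual pair for 'max c^T x s.t. A x <= b, x >= 0' is:
  Dual:  min b^T y  s.t.  A^T y >= c,  y >= 0.

So the dual LP is:
  minimize  10y1 + 10y2 + 26y3 + 14y4
  subject to:
    y1 + 2y3 + y4 >= 5
    y2 + 4y3 + y4 >= 3
    y1, y2, y3, y4 >= 0

Solving the primal: x* = (10, 1.5).
  primal value c^T x* = 54.5.
Solving the dual: y* = (3.5, 0, 0.75, 0).
  dual value b^T y* = 54.5.
Strong duality: c^T x* = b^T y*. Confirmed.

54.5


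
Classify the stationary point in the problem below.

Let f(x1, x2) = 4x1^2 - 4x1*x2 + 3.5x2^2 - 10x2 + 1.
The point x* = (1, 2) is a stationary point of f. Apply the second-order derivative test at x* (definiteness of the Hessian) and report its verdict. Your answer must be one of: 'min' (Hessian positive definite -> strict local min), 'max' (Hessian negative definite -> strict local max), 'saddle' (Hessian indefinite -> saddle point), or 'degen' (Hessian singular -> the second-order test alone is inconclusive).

Compute the Hessian H = grad^2 f:
  H = [[8, -4], [-4, 7]]
Verify stationarity: grad f(x*) = H x* + g = (0, 0).
Eigenvalues of H: 3.4689, 11.5311.
Both eigenvalues > 0, so H is positive definite -> x* is a strict local min.

min


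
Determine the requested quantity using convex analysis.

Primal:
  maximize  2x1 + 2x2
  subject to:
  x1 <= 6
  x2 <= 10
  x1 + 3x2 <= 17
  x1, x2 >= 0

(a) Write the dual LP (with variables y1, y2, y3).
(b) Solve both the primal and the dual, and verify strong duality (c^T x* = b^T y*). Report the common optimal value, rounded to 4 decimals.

The standard primal-dual pair for 'max c^T x s.t. A x <= b, x >= 0' is:
  Dual:  min b^T y  s.t.  A^T y >= c,  y >= 0.

So the dual LP is:
  minimize  6y1 + 10y2 + 17y3
  subject to:
    y1 + y3 >= 2
    y2 + 3y3 >= 2
    y1, y2, y3 >= 0

Solving the primal: x* = (6, 3.6667).
  primal value c^T x* = 19.3333.
Solving the dual: y* = (1.3333, 0, 0.6667).
  dual value b^T y* = 19.3333.
Strong duality: c^T x* = b^T y*. Confirmed.

19.3333


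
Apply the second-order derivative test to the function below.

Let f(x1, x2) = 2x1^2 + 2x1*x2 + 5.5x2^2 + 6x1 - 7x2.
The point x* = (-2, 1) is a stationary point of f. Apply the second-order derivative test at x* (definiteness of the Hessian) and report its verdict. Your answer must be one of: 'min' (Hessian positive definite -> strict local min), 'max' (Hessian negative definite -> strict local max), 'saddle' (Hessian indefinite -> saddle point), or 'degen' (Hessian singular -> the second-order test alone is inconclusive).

Compute the Hessian H = grad^2 f:
  H = [[4, 2], [2, 11]]
Verify stationarity: grad f(x*) = H x* + g = (0, 0).
Eigenvalues of H: 3.4689, 11.5311.
Both eigenvalues > 0, so H is positive definite -> x* is a strict local min.

min


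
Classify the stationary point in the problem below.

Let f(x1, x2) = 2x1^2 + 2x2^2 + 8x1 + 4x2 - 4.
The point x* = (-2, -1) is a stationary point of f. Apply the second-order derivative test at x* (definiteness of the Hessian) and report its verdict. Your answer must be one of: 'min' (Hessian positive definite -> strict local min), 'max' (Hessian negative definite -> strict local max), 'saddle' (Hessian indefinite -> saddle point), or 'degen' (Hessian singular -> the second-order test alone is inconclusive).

Compute the Hessian H = grad^2 f:
  H = [[4, 0], [0, 4]]
Verify stationarity: grad f(x*) = H x* + g = (0, 0).
Eigenvalues of H: 4, 4.
Both eigenvalues > 0, so H is positive definite -> x* is a strict local min.

min


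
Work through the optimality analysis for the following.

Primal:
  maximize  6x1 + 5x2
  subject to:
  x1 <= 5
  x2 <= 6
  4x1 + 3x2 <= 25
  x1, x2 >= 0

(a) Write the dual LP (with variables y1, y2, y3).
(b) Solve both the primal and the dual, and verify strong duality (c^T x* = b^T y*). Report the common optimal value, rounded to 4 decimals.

The standard primal-dual pair for 'max c^T x s.t. A x <= b, x >= 0' is:
  Dual:  min b^T y  s.t.  A^T y >= c,  y >= 0.

So the dual LP is:
  minimize  5y1 + 6y2 + 25y3
  subject to:
    y1 + 4y3 >= 6
    y2 + 3y3 >= 5
    y1, y2, y3 >= 0

Solving the primal: x* = (1.75, 6).
  primal value c^T x* = 40.5.
Solving the dual: y* = (0, 0.5, 1.5).
  dual value b^T y* = 40.5.
Strong duality: c^T x* = b^T y*. Confirmed.

40.5


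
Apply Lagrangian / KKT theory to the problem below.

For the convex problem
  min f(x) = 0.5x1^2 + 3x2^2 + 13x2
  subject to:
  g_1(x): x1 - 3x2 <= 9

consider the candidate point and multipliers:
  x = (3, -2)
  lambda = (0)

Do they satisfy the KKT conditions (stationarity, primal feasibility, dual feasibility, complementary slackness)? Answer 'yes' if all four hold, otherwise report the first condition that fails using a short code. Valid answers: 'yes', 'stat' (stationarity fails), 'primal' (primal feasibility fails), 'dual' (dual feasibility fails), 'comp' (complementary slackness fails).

Gradient of f: grad f(x) = Q x + c = (3, 1)
Constraint values g_i(x) = a_i^T x - b_i:
  g_1((3, -2)) = 0
Stationarity residual: grad f(x) + sum_i lambda_i a_i = (3, 1)
  -> stationarity FAILS
Primal feasibility (all g_i <= 0): OK
Dual feasibility (all lambda_i >= 0): OK
Complementary slackness (lambda_i * g_i(x) = 0 for all i): OK

Verdict: the first failing condition is stationarity -> stat.

stat


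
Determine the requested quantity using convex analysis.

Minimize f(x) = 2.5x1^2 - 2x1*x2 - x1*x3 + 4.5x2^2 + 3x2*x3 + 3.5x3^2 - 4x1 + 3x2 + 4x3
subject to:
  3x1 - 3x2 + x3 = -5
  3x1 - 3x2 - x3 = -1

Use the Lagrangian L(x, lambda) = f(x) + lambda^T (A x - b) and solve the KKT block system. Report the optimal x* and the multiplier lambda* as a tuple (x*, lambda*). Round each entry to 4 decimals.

Form the Lagrangian:
  L(x, lambda) = (1/2) x^T Q x + c^T x + lambda^T (A x - b)
Stationarity (grad_x L = 0): Q x + c + A^T lambda = 0.
Primal feasibility: A x = b.

This gives the KKT block system:
  [ Q   A^T ] [ x     ]   [-c ]
  [ A    0  ] [ lambda ] = [ b ]

Solving the linear system:
  x*      = (-0.2, 0.8, -2)
  lambda* = (4.4667, -2.9333)
  f(x*)   = 7.3

x* = (-0.2, 0.8, -2), lambda* = (4.4667, -2.9333)


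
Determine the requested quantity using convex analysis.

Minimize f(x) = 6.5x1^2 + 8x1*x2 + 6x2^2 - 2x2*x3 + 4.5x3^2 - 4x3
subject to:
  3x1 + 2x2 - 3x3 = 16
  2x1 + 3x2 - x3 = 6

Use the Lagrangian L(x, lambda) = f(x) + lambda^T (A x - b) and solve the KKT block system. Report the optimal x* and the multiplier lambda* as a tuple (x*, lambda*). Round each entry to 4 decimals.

Form the Lagrangian:
  L(x, lambda) = (1/2) x^T Q x + c^T x + lambda^T (A x - b)
Stationarity (grad_x L = 0): Q x + c + A^T lambda = 0.
Primal feasibility: A x = b.

This gives the KKT block system:
  [ Q   A^T ] [ x     ]   [-c ]
  [ A    0  ] [ lambda ] = [ b ]

Solving the linear system:
  x*      = (2.8184, -0.9222, -3.1297)
  lambda* = (-10.4611, 1.0605)
  f(x*)   = 86.7666

x* = (2.8184, -0.9222, -3.1297), lambda* = (-10.4611, 1.0605)


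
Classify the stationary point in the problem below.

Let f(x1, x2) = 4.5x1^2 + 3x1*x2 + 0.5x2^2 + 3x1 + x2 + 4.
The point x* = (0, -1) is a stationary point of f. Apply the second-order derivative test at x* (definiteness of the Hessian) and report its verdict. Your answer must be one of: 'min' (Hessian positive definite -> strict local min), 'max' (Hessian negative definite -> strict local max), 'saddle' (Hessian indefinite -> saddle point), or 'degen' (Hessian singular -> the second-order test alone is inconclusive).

Compute the Hessian H = grad^2 f:
  H = [[9, 3], [3, 1]]
Verify stationarity: grad f(x*) = H x* + g = (0, 0).
Eigenvalues of H: 0, 10.
H has a zero eigenvalue (singular; positive semidefinite but not definite), so H is neither positive definite, negative definite, nor indefinite. The second-order test alone is inconclusive -> degen.
(Indeed, f is constant along the null direction of H through x*, so x* is not a strict local extremum.)

degen


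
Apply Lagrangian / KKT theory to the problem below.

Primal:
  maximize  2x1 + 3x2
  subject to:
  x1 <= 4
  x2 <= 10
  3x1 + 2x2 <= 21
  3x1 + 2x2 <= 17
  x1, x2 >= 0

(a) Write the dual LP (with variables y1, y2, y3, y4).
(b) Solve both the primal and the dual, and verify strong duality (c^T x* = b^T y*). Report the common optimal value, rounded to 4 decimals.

The standard primal-dual pair for 'max c^T x s.t. A x <= b, x >= 0' is:
  Dual:  min b^T y  s.t.  A^T y >= c,  y >= 0.

So the dual LP is:
  minimize  4y1 + 10y2 + 21y3 + 17y4
  subject to:
    y1 + 3y3 + 3y4 >= 2
    y2 + 2y3 + 2y4 >= 3
    y1, y2, y3, y4 >= 0

Solving the primal: x* = (0, 8.5).
  primal value c^T x* = 25.5.
Solving the dual: y* = (0, 0, 0, 1.5).
  dual value b^T y* = 25.5.
Strong duality: c^T x* = b^T y*. Confirmed.

25.5


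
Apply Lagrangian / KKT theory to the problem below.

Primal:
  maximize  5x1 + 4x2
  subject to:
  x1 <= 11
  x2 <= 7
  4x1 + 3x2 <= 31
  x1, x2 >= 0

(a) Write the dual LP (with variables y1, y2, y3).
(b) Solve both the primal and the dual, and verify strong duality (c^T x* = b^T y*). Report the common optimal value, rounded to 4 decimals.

The standard primal-dual pair for 'max c^T x s.t. A x <= b, x >= 0' is:
  Dual:  min b^T y  s.t.  A^T y >= c,  y >= 0.

So the dual LP is:
  minimize  11y1 + 7y2 + 31y3
  subject to:
    y1 + 4y3 >= 5
    y2 + 3y3 >= 4
    y1, y2, y3 >= 0

Solving the primal: x* = (2.5, 7).
  primal value c^T x* = 40.5.
Solving the dual: y* = (0, 0.25, 1.25).
  dual value b^T y* = 40.5.
Strong duality: c^T x* = b^T y*. Confirmed.

40.5


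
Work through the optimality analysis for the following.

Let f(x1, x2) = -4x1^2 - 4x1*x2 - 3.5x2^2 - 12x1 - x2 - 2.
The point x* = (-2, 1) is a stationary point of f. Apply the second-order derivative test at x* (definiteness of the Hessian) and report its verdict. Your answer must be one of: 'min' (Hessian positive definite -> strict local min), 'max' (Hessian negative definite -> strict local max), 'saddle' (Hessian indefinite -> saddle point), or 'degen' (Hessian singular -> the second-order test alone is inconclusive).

Compute the Hessian H = grad^2 f:
  H = [[-8, -4], [-4, -7]]
Verify stationarity: grad f(x*) = H x* + g = (0, 0).
Eigenvalues of H: -11.5311, -3.4689.
Both eigenvalues < 0, so H is negative definite -> x* is a strict local max.

max


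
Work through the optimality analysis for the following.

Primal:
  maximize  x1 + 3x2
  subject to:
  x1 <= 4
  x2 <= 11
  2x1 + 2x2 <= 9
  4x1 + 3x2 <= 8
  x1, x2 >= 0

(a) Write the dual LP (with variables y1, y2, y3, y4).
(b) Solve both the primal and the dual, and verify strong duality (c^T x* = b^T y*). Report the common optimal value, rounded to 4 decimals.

The standard primal-dual pair for 'max c^T x s.t. A x <= b, x >= 0' is:
  Dual:  min b^T y  s.t.  A^T y >= c,  y >= 0.

So the dual LP is:
  minimize  4y1 + 11y2 + 9y3 + 8y4
  subject to:
    y1 + 2y3 + 4y4 >= 1
    y2 + 2y3 + 3y4 >= 3
    y1, y2, y3, y4 >= 0

Solving the primal: x* = (0, 2.6667).
  primal value c^T x* = 8.
Solving the dual: y* = (0, 0, 0, 1).
  dual value b^T y* = 8.
Strong duality: c^T x* = b^T y*. Confirmed.

8


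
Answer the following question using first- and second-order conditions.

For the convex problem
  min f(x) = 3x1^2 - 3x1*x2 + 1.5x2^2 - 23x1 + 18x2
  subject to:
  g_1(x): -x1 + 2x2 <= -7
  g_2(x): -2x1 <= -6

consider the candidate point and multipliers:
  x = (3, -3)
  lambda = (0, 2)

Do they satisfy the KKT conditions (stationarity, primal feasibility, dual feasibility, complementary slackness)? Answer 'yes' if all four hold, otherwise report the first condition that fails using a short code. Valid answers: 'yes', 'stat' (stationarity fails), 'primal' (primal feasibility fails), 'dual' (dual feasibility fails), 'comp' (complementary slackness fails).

Gradient of f: grad f(x) = Q x + c = (4, 0)
Constraint values g_i(x) = a_i^T x - b_i:
  g_1((3, -3)) = -2
  g_2((3, -3)) = 0
Stationarity residual: grad f(x) + sum_i lambda_i a_i = (0, 0)
  -> stationarity OK
Primal feasibility (all g_i <= 0): OK
Dual feasibility (all lambda_i >= 0): OK
Complementary slackness (lambda_i * g_i(x) = 0 for all i): OK

Verdict: yes, KKT holds.

yes


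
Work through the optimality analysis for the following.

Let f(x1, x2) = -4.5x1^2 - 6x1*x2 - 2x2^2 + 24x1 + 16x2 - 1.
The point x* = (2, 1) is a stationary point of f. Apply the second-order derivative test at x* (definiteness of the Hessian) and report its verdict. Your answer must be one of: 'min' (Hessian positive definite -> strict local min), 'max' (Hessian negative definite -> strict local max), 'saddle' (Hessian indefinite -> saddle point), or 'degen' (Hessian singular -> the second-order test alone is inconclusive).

Compute the Hessian H = grad^2 f:
  H = [[-9, -6], [-6, -4]]
Verify stationarity: grad f(x*) = H x* + g = (0, 0).
Eigenvalues of H: -13, 0.
H has a zero eigenvalue (singular; negative semidefinite but not definite), so H is neither positive definite, negative definite, nor indefinite. The second-order test alone is inconclusive -> degen.
(Indeed, f is constant along the null direction of H through x*, so x* is not a strict local extremum.)

degen


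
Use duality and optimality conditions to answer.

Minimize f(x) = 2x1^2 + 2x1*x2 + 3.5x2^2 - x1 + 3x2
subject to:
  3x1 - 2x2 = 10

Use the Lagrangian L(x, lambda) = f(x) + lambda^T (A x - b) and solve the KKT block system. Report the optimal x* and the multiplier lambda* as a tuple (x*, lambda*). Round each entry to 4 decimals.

Form the Lagrangian:
  L(x, lambda) = (1/2) x^T Q x + c^T x + lambda^T (A x - b)
Stationarity (grad_x L = 0): Q x + c + A^T lambda = 0.
Primal feasibility: A x = b.

This gives the KKT block system:
  [ Q   A^T ] [ x     ]   [-c ]
  [ A    0  ] [ lambda ] = [ b ]

Solving the linear system:
  x*      = (2.2913, -1.5631)
  lambda* = (-1.6796)
  f(x*)   = 4.9078

x* = (2.2913, -1.5631), lambda* = (-1.6796)


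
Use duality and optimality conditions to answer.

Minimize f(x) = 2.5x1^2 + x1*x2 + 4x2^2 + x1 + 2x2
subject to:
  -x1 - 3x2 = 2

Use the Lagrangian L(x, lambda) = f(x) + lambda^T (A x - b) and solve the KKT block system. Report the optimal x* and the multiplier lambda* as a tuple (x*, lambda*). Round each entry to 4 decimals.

Form the Lagrangian:
  L(x, lambda) = (1/2) x^T Q x + c^T x + lambda^T (A x - b)
Stationarity (grad_x L = 0): Q x + c + A^T lambda = 0.
Primal feasibility: A x = b.

This gives the KKT block system:
  [ Q   A^T ] [ x     ]   [-c ]
  [ A    0  ] [ lambda ] = [ b ]

Solving the linear system:
  x*      = (-0.2766, -0.5745)
  lambda* = (-0.9574)
  f(x*)   = 0.2447

x* = (-0.2766, -0.5745), lambda* = (-0.9574)


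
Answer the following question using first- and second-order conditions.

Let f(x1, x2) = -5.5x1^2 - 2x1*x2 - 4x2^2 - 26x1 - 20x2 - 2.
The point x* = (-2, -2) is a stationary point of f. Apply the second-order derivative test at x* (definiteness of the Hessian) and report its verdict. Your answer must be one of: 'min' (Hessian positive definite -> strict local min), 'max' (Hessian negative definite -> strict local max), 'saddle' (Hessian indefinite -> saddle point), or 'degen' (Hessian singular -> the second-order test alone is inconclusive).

Compute the Hessian H = grad^2 f:
  H = [[-11, -2], [-2, -8]]
Verify stationarity: grad f(x*) = H x* + g = (0, 0).
Eigenvalues of H: -12, -7.
Both eigenvalues < 0, so H is negative definite -> x* is a strict local max.

max


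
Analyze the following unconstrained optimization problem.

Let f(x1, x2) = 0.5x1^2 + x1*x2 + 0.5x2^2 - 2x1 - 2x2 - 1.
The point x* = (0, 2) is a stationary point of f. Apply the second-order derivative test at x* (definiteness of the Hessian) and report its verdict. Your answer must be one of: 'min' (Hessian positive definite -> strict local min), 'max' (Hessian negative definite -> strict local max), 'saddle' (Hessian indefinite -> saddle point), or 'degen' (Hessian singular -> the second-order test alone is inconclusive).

Compute the Hessian H = grad^2 f:
  H = [[1, 1], [1, 1]]
Verify stationarity: grad f(x*) = H x* + g = (0, 0).
Eigenvalues of H: 0, 2.
H has a zero eigenvalue (singular; positive semidefinite but not definite), so H is neither positive definite, negative definite, nor indefinite. The second-order test alone is inconclusive -> degen.
(Indeed, f is constant along the null direction of H through x*, so x* is not a strict local extremum.)

degen


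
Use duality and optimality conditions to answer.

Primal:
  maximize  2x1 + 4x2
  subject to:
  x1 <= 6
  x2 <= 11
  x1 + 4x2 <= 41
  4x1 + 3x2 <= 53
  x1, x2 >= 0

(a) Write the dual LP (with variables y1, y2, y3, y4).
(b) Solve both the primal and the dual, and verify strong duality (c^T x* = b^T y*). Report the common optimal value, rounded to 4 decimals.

The standard primal-dual pair for 'max c^T x s.t. A x <= b, x >= 0' is:
  Dual:  min b^T y  s.t.  A^T y >= c,  y >= 0.

So the dual LP is:
  minimize  6y1 + 11y2 + 41y3 + 53y4
  subject to:
    y1 + y3 + 4y4 >= 2
    y2 + 4y3 + 3y4 >= 4
    y1, y2, y3, y4 >= 0

Solving the primal: x* = (6, 8.75).
  primal value c^T x* = 47.
Solving the dual: y* = (1, 0, 1, 0).
  dual value b^T y* = 47.
Strong duality: c^T x* = b^T y*. Confirmed.

47


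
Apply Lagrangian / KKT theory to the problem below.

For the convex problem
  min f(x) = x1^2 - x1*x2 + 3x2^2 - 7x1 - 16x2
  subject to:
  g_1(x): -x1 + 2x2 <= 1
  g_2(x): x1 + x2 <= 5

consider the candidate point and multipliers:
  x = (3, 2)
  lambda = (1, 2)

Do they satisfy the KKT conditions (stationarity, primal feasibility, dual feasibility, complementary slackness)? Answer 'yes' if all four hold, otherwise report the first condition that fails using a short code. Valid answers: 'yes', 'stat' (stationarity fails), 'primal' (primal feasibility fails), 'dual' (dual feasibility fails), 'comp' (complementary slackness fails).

Gradient of f: grad f(x) = Q x + c = (-3, -7)
Constraint values g_i(x) = a_i^T x - b_i:
  g_1((3, 2)) = 0
  g_2((3, 2)) = 0
Stationarity residual: grad f(x) + sum_i lambda_i a_i = (-2, -3)
  -> stationarity FAILS
Primal feasibility (all g_i <= 0): OK
Dual feasibility (all lambda_i >= 0): OK
Complementary slackness (lambda_i * g_i(x) = 0 for all i): OK

Verdict: the first failing condition is stationarity -> stat.

stat


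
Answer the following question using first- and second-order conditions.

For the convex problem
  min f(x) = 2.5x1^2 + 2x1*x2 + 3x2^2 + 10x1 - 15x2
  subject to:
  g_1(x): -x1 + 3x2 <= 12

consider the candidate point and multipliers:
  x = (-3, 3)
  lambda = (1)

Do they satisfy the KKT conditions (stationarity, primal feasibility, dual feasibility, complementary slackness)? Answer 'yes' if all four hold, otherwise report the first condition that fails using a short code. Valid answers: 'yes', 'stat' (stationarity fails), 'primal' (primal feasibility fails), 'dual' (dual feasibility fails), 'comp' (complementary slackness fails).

Gradient of f: grad f(x) = Q x + c = (1, -3)
Constraint values g_i(x) = a_i^T x - b_i:
  g_1((-3, 3)) = 0
Stationarity residual: grad f(x) + sum_i lambda_i a_i = (0, 0)
  -> stationarity OK
Primal feasibility (all g_i <= 0): OK
Dual feasibility (all lambda_i >= 0): OK
Complementary slackness (lambda_i * g_i(x) = 0 for all i): OK

Verdict: yes, KKT holds.

yes


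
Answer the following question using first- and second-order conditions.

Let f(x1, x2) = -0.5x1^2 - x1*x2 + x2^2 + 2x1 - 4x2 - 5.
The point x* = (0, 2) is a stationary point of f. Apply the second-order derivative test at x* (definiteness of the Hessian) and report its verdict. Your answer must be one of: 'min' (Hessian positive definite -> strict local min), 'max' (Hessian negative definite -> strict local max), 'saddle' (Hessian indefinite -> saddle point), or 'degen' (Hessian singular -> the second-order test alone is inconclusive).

Compute the Hessian H = grad^2 f:
  H = [[-1, -1], [-1, 2]]
Verify stationarity: grad f(x*) = H x* + g = (0, 0).
Eigenvalues of H: -1.3028, 2.3028.
Eigenvalues have mixed signs, so H is indefinite -> x* is a saddle point.

saddle


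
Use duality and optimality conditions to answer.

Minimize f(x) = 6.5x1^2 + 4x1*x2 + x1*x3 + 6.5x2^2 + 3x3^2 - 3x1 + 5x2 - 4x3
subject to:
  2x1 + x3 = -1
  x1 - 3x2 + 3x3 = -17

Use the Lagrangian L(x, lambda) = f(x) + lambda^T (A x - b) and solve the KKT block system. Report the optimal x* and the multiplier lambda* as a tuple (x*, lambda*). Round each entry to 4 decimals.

Form the Lagrangian:
  L(x, lambda) = (1/2) x^T Q x + c^T x + lambda^T (A x - b)
Stationarity (grad_x L = 0): Q x + c + A^T lambda = 0.
Primal feasibility: A x = b.

This gives the KKT block system:
  [ Q   A^T ] [ x     ]   [-c ]
  [ A    0  ] [ lambda ] = [ b ]

Solving the linear system:
  x*      = (1.3406, 2.4323, -3.6813)
  lambda* = (-17.2351, 13.994)
  f(x*)   = 121.7639

x* = (1.3406, 2.4323, -3.6813), lambda* = (-17.2351, 13.994)


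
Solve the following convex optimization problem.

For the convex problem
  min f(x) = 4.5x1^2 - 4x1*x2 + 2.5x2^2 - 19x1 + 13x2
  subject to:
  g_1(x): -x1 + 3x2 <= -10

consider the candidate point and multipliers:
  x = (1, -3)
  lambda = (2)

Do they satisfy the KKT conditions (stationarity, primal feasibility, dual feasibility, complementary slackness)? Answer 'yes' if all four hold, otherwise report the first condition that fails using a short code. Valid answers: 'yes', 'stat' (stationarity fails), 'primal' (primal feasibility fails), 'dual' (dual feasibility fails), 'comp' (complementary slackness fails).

Gradient of f: grad f(x) = Q x + c = (2, -6)
Constraint values g_i(x) = a_i^T x - b_i:
  g_1((1, -3)) = 0
Stationarity residual: grad f(x) + sum_i lambda_i a_i = (0, 0)
  -> stationarity OK
Primal feasibility (all g_i <= 0): OK
Dual feasibility (all lambda_i >= 0): OK
Complementary slackness (lambda_i * g_i(x) = 0 for all i): OK

Verdict: yes, KKT holds.

yes


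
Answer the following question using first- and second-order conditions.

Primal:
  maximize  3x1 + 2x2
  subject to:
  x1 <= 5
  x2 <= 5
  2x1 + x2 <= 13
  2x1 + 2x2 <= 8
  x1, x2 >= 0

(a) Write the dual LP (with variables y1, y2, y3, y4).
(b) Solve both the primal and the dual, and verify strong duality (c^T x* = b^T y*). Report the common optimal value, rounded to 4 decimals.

The standard primal-dual pair for 'max c^T x s.t. A x <= b, x >= 0' is:
  Dual:  min b^T y  s.t.  A^T y >= c,  y >= 0.

So the dual LP is:
  minimize  5y1 + 5y2 + 13y3 + 8y4
  subject to:
    y1 + 2y3 + 2y4 >= 3
    y2 + y3 + 2y4 >= 2
    y1, y2, y3, y4 >= 0

Solving the primal: x* = (4, 0).
  primal value c^T x* = 12.
Solving the dual: y* = (0, 0, 0, 1.5).
  dual value b^T y* = 12.
Strong duality: c^T x* = b^T y*. Confirmed.

12


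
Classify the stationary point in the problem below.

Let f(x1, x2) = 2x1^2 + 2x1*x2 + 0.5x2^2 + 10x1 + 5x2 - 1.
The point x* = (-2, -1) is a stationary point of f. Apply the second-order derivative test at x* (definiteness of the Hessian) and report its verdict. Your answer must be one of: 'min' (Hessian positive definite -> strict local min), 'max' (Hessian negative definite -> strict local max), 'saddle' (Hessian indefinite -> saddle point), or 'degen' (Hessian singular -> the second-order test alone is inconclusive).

Compute the Hessian H = grad^2 f:
  H = [[4, 2], [2, 1]]
Verify stationarity: grad f(x*) = H x* + g = (0, 0).
Eigenvalues of H: 0, 5.
H has a zero eigenvalue (singular; positive semidefinite but not definite), so H is neither positive definite, negative definite, nor indefinite. The second-order test alone is inconclusive -> degen.
(Indeed, f is constant along the null direction of H through x*, so x* is not a strict local extremum.)

degen


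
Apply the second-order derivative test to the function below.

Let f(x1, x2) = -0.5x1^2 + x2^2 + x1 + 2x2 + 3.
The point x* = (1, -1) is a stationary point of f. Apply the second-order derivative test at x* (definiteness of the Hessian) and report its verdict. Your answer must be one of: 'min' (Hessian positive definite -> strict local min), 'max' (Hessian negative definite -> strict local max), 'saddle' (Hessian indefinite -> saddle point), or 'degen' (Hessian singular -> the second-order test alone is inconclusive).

Compute the Hessian H = grad^2 f:
  H = [[-1, 0], [0, 2]]
Verify stationarity: grad f(x*) = H x* + g = (0, 0).
Eigenvalues of H: -1, 2.
Eigenvalues have mixed signs, so H is indefinite -> x* is a saddle point.

saddle


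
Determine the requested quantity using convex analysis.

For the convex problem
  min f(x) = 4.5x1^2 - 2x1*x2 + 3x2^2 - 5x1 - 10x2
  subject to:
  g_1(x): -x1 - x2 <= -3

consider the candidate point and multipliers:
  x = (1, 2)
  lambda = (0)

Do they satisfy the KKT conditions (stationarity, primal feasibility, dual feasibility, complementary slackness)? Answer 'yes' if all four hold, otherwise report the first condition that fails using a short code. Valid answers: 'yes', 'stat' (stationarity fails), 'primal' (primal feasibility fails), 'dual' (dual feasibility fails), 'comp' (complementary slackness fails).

Gradient of f: grad f(x) = Q x + c = (0, 0)
Constraint values g_i(x) = a_i^T x - b_i:
  g_1((1, 2)) = 0
Stationarity residual: grad f(x) + sum_i lambda_i a_i = (0, 0)
  -> stationarity OK
Primal feasibility (all g_i <= 0): OK
Dual feasibility (all lambda_i >= 0): OK
Complementary slackness (lambda_i * g_i(x) = 0 for all i): OK

Verdict: yes, KKT holds.

yes


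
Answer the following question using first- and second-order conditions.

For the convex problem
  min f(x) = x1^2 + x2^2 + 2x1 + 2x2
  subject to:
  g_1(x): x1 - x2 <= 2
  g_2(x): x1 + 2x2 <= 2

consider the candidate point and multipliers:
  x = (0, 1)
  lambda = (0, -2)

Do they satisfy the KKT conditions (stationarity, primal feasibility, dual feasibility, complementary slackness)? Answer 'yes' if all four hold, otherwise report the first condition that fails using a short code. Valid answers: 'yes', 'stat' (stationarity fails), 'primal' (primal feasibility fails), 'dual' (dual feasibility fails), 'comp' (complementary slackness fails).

Gradient of f: grad f(x) = Q x + c = (2, 4)
Constraint values g_i(x) = a_i^T x - b_i:
  g_1((0, 1)) = -3
  g_2((0, 1)) = 0
Stationarity residual: grad f(x) + sum_i lambda_i a_i = (0, 0)
  -> stationarity OK
Primal feasibility (all g_i <= 0): OK
Dual feasibility (all lambda_i >= 0): FAILS
Complementary slackness (lambda_i * g_i(x) = 0 for all i): OK

Verdict: the first failing condition is dual_feasibility -> dual.

dual


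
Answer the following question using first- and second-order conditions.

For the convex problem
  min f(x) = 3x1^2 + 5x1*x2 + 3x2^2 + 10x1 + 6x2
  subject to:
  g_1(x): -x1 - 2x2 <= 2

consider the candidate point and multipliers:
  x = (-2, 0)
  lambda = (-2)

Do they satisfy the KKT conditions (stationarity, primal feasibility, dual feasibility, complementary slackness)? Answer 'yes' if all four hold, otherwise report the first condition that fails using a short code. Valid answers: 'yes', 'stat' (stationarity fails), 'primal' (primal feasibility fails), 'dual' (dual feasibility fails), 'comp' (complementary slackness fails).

Gradient of f: grad f(x) = Q x + c = (-2, -4)
Constraint values g_i(x) = a_i^T x - b_i:
  g_1((-2, 0)) = 0
Stationarity residual: grad f(x) + sum_i lambda_i a_i = (0, 0)
  -> stationarity OK
Primal feasibility (all g_i <= 0): OK
Dual feasibility (all lambda_i >= 0): FAILS
Complementary slackness (lambda_i * g_i(x) = 0 for all i): OK

Verdict: the first failing condition is dual_feasibility -> dual.

dual


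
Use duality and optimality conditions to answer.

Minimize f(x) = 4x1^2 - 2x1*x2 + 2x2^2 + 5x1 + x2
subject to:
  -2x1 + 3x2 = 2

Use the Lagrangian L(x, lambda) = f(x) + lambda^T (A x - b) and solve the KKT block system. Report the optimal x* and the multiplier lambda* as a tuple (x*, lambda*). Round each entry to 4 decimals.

Form the Lagrangian:
  L(x, lambda) = (1/2) x^T Q x + c^T x + lambda^T (A x - b)
Stationarity (grad_x L = 0): Q x + c + A^T lambda = 0.
Primal feasibility: A x = b.

This gives the KKT block system:
  [ Q   A^T ] [ x     ]   [-c ]
  [ A    0  ] [ lambda ] = [ b ]

Solving the linear system:
  x*      = (-0.8594, 0.0938)
  lambda* = (-1.0312)
  f(x*)   = -1.0703

x* = (-0.8594, 0.0938), lambda* = (-1.0312)


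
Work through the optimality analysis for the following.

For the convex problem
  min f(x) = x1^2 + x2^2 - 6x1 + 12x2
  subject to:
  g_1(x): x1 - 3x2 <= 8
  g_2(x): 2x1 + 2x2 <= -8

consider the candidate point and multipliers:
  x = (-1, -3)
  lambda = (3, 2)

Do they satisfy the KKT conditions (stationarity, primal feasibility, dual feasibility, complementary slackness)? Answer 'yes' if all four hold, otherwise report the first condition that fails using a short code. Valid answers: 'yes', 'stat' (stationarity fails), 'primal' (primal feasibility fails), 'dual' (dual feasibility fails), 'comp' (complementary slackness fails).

Gradient of f: grad f(x) = Q x + c = (-8, 6)
Constraint values g_i(x) = a_i^T x - b_i:
  g_1((-1, -3)) = 0
  g_2((-1, -3)) = 0
Stationarity residual: grad f(x) + sum_i lambda_i a_i = (-1, 1)
  -> stationarity FAILS
Primal feasibility (all g_i <= 0): OK
Dual feasibility (all lambda_i >= 0): OK
Complementary slackness (lambda_i * g_i(x) = 0 for all i): OK

Verdict: the first failing condition is stationarity -> stat.

stat
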